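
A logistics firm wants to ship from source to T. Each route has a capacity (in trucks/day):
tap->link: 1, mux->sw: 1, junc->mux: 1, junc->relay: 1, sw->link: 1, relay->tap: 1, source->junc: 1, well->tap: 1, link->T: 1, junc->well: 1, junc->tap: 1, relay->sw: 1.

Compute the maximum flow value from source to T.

Augment source->junc->tap->link->T: bottleneck 1. Total 1.
No augmenting path remains in the residual graph.

1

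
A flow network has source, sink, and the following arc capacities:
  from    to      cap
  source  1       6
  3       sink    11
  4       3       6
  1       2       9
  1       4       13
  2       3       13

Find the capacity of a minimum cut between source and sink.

Max flow = 6 (via 1 augmenting path).
In the residual at optimum, the set reachable from source is {source}.
Cut edges: source->1 (cap 6). Sum = 6.

6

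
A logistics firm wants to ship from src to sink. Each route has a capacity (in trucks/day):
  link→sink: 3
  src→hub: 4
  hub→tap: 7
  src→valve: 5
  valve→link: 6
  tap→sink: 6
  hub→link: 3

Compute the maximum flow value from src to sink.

Augment src→valve→link→sink: bottleneck 3. Total 3.
Augment src→hub→tap→sink: bottleneck 4. Total 7.
No augmenting path remains in the residual graph.

7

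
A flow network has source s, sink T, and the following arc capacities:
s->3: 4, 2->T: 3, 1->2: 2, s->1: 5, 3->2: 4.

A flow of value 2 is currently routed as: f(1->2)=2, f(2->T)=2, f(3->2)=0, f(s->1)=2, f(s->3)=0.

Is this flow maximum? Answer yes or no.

Residual path s->3->2->T has bottleneck 1 > 0.
Pushing 1 along it raises the flow to 3, so the given flow is not maximum.

No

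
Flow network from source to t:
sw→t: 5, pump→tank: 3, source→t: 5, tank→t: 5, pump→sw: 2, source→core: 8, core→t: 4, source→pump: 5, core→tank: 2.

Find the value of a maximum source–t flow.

16

Augment source→t: bottleneck 5. Total 5.
Augment source→core→t: bottleneck 4. Total 9.
Augment source→pump→tank→t: bottleneck 3. Total 12.
Augment source→pump→sw→t: bottleneck 2. Total 14.
Augment source→core→tank→t: bottleneck 2. Total 16.
No augmenting path remains in the residual graph.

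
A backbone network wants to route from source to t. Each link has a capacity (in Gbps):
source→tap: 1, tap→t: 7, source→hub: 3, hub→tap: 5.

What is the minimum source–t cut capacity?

4

Max flow = 4 (via 2 augmenting paths).
In the residual at optimum, the set reachable from source is {source}.
Cut edges: source→hub (cap 3), source→tap (cap 1). Sum = 4.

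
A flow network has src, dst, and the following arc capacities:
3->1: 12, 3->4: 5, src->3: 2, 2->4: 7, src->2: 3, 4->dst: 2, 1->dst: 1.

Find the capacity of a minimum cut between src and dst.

Max flow = 3 (via 3 augmenting paths).
In the residual at optimum, the set reachable from src is {1, 2, 3, 4, src}.
Cut edges: 1->dst (cap 1), 4->dst (cap 2). Sum = 3.

3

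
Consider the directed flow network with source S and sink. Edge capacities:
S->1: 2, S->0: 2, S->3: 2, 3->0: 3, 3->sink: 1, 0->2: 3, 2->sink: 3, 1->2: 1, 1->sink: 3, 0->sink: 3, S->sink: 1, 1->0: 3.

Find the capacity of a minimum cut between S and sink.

Max flow = 7 (via 5 augmenting paths).
In the residual at optimum, the set reachable from S is {S}.
Cut edges: S->3 (cap 2), S->1 (cap 2), S->0 (cap 2), S->sink (cap 1). Sum = 7.

7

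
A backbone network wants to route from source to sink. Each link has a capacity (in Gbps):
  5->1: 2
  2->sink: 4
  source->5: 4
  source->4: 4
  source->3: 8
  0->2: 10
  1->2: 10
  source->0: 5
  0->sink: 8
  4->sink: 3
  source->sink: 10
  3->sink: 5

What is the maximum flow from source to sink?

Augment source->sink: bottleneck 10. Total 10.
Augment source->0->sink: bottleneck 5. Total 15.
Augment source->4->sink: bottleneck 3. Total 18.
Augment source->3->sink: bottleneck 5. Total 23.
Augment source->5->1->2->sink: bottleneck 2. Total 25.
No augmenting path remains in the residual graph.

25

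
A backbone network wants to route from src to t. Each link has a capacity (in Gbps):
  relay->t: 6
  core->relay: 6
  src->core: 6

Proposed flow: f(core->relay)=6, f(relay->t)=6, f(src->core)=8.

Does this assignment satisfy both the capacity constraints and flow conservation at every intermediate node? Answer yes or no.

No

Capacity violated on src->core: flow 8 > capacity 6.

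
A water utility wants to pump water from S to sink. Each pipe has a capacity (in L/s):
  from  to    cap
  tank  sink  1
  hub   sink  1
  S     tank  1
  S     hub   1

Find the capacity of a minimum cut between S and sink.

2

Max flow = 2 (via 2 augmenting paths).
In the residual at optimum, the set reachable from S is {S}.
Cut edges: S->hub (cap 1), S->tank (cap 1). Sum = 2.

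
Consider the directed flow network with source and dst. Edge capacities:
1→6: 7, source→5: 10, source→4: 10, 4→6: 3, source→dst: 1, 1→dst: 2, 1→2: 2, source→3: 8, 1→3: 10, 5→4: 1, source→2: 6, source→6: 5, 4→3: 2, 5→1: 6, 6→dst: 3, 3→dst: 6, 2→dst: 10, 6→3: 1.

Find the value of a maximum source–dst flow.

20

Augment source→dst: bottleneck 1. Total 1.
Augment source→6→dst: bottleneck 3. Total 4.
Augment source→3→dst: bottleneck 6. Total 10.
Augment source→2→dst: bottleneck 6. Total 16.
Augment source→5→1→dst: bottleneck 2. Total 18.
Augment source→5→1→2→dst: bottleneck 2. Total 20.
No augmenting path remains in the residual graph.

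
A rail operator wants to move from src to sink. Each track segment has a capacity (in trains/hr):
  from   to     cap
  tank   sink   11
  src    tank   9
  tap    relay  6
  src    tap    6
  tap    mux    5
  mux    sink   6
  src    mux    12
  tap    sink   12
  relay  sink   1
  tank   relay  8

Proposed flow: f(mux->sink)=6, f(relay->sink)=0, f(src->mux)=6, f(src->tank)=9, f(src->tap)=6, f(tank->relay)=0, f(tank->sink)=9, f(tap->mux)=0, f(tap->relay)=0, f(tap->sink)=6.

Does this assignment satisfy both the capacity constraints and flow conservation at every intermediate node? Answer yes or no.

Every edge has 0 ≤ f(e) ≤ cap(e).
At each intermediate node, inflow equals outflow.

Yes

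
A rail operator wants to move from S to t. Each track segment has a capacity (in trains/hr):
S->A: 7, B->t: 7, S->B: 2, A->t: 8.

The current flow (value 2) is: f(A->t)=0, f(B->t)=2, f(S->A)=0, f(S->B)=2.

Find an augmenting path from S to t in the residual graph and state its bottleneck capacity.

Residual along S->A->t: S->A: 7, A->t: 8.
Bottleneck = min = 7.

S->A->t, bottleneck 7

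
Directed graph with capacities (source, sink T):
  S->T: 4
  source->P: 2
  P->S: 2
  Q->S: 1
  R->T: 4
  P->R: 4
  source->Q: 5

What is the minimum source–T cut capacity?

3

Max flow = 3 (via 2 augmenting paths).
In the residual at optimum, the set reachable from source is {Q, source}.
Cut edges: source->P (cap 2), Q->S (cap 1). Sum = 3.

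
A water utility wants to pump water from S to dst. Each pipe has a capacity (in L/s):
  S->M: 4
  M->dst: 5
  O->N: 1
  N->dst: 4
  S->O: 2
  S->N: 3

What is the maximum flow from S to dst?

8

Augment S->N->dst: bottleneck 3. Total 3.
Augment S->M->dst: bottleneck 4. Total 7.
Augment S->O->N->dst: bottleneck 1. Total 8.
No augmenting path remains in the residual graph.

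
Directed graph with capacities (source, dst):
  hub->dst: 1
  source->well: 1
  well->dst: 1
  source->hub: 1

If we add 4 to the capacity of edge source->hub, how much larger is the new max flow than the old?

0

Original max flow = 2.
Even with extra capacity on source->hub, another cut of capacity 2 remains binding.
New max flow = 2. Increase = 0.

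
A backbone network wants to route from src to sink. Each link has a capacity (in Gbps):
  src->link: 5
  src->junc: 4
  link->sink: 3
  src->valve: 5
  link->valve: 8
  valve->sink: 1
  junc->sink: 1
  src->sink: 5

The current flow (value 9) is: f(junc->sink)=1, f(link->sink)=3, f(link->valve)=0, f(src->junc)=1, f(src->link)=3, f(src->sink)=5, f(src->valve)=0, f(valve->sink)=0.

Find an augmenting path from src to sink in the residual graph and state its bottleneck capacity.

Residual along src->valve->sink: src->valve: 5, valve->sink: 1.
Bottleneck = min = 1.

src->valve->sink, bottleneck 1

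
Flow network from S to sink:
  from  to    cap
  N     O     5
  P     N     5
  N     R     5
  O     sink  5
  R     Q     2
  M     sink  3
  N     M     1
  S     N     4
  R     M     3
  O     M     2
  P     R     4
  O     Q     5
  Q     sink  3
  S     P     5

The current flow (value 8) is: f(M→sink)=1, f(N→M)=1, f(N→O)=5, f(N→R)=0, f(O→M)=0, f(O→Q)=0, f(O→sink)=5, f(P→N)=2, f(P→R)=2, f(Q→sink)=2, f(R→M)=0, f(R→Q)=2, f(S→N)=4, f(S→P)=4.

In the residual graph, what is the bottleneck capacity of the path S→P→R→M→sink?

1

Residual capacities along the path: S→P: 1, P→R: 2, R→M: 3, M→sink: 2.
Minimum is 1.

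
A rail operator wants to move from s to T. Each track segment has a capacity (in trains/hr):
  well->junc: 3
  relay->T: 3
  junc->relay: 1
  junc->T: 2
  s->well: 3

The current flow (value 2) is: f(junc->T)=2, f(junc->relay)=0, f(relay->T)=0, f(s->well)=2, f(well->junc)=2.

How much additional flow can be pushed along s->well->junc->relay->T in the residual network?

1

Residual capacities along the path: s->well: 1, well->junc: 1, junc->relay: 1, relay->T: 3.
Minimum is 1.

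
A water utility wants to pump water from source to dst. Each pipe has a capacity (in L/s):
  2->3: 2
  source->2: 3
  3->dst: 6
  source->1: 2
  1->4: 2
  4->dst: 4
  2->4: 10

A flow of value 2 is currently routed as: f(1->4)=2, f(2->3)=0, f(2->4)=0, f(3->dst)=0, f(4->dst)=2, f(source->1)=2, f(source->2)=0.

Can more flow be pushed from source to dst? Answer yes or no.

Yes

Residual path source->2->4->dst has bottleneck 2 > 0.
Pushing 2 along it raises the flow to 4, so the given flow is not maximum.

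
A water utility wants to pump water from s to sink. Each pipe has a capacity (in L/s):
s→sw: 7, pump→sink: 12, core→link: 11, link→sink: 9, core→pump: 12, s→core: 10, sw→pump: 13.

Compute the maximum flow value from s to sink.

17

Augment s→sw→pump→sink: bottleneck 7. Total 7.
Augment s→core→pump→sink: bottleneck 5. Total 12.
Augment s→core→link→sink: bottleneck 5. Total 17.
No augmenting path remains in the residual graph.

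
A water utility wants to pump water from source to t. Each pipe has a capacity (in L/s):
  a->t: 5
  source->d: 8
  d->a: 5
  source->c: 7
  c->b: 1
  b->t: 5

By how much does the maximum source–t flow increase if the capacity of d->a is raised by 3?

Original max flow = 6.
Even with extra capacity on d->a, another cut of capacity 6 remains binding.
New max flow = 6. Increase = 0.

0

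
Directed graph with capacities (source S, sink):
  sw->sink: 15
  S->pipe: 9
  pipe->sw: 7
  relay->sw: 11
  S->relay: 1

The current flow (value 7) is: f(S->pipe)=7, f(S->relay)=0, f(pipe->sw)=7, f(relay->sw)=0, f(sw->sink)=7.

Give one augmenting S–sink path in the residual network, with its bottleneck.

Residual along S->relay->sw->sink: S->relay: 1, relay->sw: 11, sw->sink: 8.
Bottleneck = min = 1.

S->relay->sw->sink, bottleneck 1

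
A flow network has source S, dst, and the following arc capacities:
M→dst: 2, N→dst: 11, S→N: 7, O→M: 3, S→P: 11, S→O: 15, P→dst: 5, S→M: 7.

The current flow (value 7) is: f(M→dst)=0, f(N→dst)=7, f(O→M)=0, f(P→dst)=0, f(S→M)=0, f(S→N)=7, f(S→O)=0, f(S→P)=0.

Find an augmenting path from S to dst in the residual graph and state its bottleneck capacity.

S→P→dst, bottleneck 5

Residual along S→P→dst: S→P: 11, P→dst: 5.
Bottleneck = min = 5.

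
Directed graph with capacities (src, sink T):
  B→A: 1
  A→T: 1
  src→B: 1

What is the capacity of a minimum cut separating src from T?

Max flow = 1 (via 1 augmenting path).
In the residual at optimum, the set reachable from src is {src}.
Cut edges: src→B (cap 1). Sum = 1.

1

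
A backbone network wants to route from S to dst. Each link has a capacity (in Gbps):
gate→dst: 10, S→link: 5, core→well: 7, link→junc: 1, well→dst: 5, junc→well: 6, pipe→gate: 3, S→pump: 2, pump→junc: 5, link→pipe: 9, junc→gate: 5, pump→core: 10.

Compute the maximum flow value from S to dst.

Augment S→link→pipe→gate→dst: bottleneck 3. Total 3.
Augment S→link→junc→gate→dst: bottleneck 1. Total 4.
Augment S→pump→junc→gate→dst: bottleneck 2. Total 6.
No augmenting path remains in the residual graph.

6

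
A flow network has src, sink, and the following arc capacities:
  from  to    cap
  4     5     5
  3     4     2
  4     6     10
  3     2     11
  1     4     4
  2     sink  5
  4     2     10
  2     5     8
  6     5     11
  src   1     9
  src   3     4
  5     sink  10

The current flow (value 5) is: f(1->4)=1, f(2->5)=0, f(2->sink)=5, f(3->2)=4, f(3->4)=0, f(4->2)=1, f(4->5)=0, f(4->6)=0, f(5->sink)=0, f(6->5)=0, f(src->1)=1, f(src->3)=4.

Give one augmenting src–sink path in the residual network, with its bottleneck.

Residual along src->1->4->5->sink: src->1: 8, 1->4: 3, 4->5: 5, 5->sink: 10.
Bottleneck = min = 3.

src->1->4->5->sink, bottleneck 3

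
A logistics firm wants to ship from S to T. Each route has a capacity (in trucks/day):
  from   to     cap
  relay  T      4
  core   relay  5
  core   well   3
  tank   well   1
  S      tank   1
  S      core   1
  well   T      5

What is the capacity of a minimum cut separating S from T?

2

Max flow = 2 (via 2 augmenting paths).
In the residual at optimum, the set reachable from S is {S}.
Cut edges: S→core (cap 1), S→tank (cap 1). Sum = 2.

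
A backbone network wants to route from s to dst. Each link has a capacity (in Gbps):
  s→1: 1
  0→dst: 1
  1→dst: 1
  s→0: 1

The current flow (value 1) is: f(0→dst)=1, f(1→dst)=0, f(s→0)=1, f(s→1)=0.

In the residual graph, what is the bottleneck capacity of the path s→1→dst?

1

Residual capacities along the path: s→1: 1, 1→dst: 1.
Minimum is 1.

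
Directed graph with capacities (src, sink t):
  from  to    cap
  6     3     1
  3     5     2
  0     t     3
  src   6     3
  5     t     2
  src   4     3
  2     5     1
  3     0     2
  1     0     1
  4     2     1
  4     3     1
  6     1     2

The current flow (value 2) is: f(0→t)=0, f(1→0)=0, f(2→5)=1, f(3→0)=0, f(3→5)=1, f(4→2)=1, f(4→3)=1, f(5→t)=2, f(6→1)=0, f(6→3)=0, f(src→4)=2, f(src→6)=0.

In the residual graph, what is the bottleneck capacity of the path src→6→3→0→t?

Residual capacities along the path: src→6: 3, 6→3: 1, 3→0: 2, 0→t: 3.
Minimum is 1.

1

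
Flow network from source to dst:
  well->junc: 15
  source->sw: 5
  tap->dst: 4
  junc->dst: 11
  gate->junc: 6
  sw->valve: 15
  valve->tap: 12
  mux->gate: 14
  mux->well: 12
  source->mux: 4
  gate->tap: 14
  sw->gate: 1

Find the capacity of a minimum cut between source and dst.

9

Max flow = 9 (via 3 augmenting paths).
In the residual at optimum, the set reachable from source is {source}.
Cut edges: source->mux (cap 4), source->sw (cap 5). Sum = 9.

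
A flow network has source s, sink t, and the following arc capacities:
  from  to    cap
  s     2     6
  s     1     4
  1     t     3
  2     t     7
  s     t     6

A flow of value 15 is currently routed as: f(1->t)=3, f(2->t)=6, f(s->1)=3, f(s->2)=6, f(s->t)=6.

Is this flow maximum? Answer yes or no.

Residual reachable from s: {1, s}; t is not reachable.
Saturated cut: s->2, s->t, 1->t with total capacity 15 = current flow value. Flow is maximum.

Yes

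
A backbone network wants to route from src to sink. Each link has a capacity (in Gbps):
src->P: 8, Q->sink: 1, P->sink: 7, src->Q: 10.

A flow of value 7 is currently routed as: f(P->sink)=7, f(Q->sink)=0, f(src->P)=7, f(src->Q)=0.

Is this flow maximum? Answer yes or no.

No

Residual path src->Q->sink has bottleneck 1 > 0.
Pushing 1 along it raises the flow to 8, so the given flow is not maximum.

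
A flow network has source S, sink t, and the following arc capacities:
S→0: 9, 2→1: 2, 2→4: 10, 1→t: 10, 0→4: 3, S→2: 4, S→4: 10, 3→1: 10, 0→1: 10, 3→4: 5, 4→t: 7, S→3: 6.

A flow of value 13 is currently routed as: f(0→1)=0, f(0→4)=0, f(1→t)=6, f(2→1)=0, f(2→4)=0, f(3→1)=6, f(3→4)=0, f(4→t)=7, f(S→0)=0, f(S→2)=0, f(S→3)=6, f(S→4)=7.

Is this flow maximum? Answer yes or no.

No

Residual path S→2→1→t has bottleneck 2 > 0.
Pushing 2 along it raises the flow to 15, so the given flow is not maximum.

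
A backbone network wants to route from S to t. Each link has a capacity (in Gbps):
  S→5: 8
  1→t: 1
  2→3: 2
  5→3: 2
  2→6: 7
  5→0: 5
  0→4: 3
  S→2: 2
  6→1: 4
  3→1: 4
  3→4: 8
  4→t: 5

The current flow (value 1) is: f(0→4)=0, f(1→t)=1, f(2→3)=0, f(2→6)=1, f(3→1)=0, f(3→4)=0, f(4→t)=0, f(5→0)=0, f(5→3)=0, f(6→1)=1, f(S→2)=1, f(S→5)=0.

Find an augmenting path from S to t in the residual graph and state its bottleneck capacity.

S→2→3→4→t, bottleneck 1

Residual along S→2→3→4→t: S→2: 1, 2→3: 2, 3→4: 8, 4→t: 5.
Bottleneck = min = 1.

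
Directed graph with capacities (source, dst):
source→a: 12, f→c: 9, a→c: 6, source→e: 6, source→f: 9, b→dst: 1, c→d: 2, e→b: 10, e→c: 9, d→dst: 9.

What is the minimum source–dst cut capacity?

Max flow = 3 (via 2 augmenting paths).
In the residual at optimum, the set reachable from source is {a, b, c, e, f, source}.
Cut edges: c→d (cap 2), b→dst (cap 1). Sum = 3.

3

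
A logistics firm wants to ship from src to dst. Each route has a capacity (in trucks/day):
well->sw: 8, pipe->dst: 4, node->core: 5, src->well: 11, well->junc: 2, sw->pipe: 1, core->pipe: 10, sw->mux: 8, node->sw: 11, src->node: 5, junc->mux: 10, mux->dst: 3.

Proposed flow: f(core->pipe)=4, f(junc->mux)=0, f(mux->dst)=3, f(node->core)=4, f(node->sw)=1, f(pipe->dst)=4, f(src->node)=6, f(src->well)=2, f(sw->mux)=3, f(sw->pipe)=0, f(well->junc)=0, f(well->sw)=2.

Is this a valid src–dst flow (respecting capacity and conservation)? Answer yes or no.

Capacity violated on src->node: flow 6 > capacity 5.

No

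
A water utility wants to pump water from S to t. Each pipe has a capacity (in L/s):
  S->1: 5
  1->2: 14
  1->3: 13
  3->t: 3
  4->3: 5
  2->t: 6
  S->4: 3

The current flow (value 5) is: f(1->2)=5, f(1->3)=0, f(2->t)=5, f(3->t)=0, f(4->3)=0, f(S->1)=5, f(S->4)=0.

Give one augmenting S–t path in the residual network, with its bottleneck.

S->4->3->t, bottleneck 3

Residual along S->4->3->t: S->4: 3, 4->3: 5, 3->t: 3.
Bottleneck = min = 3.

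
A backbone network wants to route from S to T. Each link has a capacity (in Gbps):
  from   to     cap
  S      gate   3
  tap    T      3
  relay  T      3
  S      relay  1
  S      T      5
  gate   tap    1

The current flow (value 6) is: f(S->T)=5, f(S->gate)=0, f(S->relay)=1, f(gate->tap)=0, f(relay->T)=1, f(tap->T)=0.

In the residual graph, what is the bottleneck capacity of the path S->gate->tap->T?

1

Residual capacities along the path: S->gate: 3, gate->tap: 1, tap->T: 3.
Minimum is 1.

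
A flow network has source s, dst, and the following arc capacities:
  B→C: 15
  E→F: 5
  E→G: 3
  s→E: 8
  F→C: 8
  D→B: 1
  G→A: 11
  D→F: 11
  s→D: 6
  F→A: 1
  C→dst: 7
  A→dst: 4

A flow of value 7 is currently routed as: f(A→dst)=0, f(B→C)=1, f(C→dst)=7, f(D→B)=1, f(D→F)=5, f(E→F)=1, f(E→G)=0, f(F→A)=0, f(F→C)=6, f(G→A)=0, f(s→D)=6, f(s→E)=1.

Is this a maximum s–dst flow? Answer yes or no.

Residual path s→E→F→A→dst has bottleneck 1 > 0.
Pushing 1 along it raises the flow to 8, so the given flow is not maximum.

No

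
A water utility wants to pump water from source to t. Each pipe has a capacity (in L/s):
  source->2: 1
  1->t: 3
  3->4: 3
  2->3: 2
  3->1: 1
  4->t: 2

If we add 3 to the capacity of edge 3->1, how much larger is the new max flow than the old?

0

Original max flow = 1.
Edge 3->1 does not cross the min cut (source side {source}), so extra capacity there cannot help.
New max flow = 1. Increase = 0.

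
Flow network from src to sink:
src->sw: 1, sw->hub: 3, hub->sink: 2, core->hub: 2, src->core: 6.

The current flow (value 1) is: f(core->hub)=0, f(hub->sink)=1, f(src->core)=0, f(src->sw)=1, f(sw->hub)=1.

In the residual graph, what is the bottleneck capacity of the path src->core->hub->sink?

Residual capacities along the path: src->core: 6, core->hub: 2, hub->sink: 1.
Minimum is 1.

1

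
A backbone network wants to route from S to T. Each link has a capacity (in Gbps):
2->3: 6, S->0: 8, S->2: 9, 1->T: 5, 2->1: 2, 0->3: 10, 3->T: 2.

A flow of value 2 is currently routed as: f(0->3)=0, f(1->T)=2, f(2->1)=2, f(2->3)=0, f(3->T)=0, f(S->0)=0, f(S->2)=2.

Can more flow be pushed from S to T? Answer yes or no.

Residual path S->2->3->T has bottleneck 2 > 0.
Pushing 2 along it raises the flow to 4, so the given flow is not maximum.

Yes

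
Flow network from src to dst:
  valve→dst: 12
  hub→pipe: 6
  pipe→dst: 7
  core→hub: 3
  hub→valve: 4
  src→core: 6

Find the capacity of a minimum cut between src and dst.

Max flow = 3 (via 1 augmenting path).
In the residual at optimum, the set reachable from src is {core, src}.
Cut edges: core→hub (cap 3). Sum = 3.

3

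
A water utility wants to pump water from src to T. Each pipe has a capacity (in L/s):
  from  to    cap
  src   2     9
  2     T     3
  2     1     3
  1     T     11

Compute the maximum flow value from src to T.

Augment src->2->T: bottleneck 3. Total 3.
Augment src->2->1->T: bottleneck 3. Total 6.
No augmenting path remains in the residual graph.

6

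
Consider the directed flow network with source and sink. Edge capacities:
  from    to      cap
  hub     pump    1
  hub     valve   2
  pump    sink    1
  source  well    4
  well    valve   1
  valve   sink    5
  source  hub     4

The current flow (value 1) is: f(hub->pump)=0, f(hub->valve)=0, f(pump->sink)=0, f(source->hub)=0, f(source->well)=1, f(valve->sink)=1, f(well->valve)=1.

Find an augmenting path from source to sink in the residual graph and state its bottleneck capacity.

source->hub->valve->sink, bottleneck 2

Residual along source->hub->valve->sink: source->hub: 4, hub->valve: 2, valve->sink: 4.
Bottleneck = min = 2.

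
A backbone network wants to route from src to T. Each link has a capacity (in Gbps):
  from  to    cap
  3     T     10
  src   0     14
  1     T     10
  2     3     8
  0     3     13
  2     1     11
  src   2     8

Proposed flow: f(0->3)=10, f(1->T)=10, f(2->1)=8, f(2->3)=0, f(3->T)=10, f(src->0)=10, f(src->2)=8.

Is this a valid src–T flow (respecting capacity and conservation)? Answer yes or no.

Conservation fails at 1: inflow 8 ≠ outflow 10.

No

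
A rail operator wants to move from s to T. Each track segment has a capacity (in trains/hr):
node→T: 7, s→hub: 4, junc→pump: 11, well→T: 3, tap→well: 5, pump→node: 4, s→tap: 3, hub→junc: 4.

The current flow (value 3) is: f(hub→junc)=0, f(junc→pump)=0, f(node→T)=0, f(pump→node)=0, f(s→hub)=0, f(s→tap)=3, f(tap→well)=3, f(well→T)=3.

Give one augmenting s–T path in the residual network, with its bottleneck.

s→hub→junc→pump→node→T, bottleneck 4

Residual along s→hub→junc→pump→node→T: s→hub: 4, hub→junc: 4, junc→pump: 11, pump→node: 4, node→T: 7.
Bottleneck = min = 4.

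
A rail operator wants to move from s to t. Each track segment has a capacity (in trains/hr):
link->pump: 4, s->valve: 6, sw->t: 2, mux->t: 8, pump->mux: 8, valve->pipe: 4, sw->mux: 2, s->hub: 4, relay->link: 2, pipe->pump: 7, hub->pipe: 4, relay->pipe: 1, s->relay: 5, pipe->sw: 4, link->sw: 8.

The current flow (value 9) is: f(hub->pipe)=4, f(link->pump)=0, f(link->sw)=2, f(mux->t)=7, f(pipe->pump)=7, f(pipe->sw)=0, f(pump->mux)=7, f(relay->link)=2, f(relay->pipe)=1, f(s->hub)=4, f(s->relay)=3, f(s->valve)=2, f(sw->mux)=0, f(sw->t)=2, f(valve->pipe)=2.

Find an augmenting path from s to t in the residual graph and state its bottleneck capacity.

Residual along s->valve->pipe->sw->mux->t: s->valve: 4, valve->pipe: 2, pipe->sw: 4, sw->mux: 2, mux->t: 1.
Bottleneck = min = 1.

s->valve->pipe->sw->mux->t, bottleneck 1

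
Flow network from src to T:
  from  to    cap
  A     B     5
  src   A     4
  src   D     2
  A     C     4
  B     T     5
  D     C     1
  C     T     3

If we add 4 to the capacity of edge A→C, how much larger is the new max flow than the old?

0

Original max flow = 5.
Edge A→C does not cross the min cut (source side {D, src}), so extra capacity there cannot help.
New max flow = 5. Increase = 0.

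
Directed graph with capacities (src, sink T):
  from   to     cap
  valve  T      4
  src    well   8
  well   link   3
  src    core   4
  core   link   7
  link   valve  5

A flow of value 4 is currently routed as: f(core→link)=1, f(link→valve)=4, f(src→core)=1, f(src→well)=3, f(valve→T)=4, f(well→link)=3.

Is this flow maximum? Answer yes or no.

Residual reachable from src: {core, link, src, valve, well}; T is not reachable.
Saturated cut: valve→T with total capacity 4 = current flow value. Flow is maximum.

Yes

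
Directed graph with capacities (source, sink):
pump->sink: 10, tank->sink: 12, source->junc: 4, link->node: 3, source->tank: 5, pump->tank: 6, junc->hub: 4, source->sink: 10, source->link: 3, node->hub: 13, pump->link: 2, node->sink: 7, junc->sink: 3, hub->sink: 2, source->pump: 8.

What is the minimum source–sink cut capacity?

30

Max flow = 30 (via 6 augmenting paths).
In the residual at optimum, the set reachable from source is {source}.
Cut edges: source->pump (cap 8), source->link (cap 3), source->junc (cap 4), source->tank (cap 5), source->sink (cap 10). Sum = 30.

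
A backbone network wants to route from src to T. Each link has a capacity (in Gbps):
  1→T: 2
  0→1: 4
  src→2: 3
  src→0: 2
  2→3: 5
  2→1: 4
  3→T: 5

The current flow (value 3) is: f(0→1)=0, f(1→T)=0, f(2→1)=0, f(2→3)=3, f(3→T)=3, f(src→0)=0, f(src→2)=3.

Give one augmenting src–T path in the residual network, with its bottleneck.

Residual along src→0→1→T: src→0: 2, 0→1: 4, 1→T: 2.
Bottleneck = min = 2.

src→0→1→T, bottleneck 2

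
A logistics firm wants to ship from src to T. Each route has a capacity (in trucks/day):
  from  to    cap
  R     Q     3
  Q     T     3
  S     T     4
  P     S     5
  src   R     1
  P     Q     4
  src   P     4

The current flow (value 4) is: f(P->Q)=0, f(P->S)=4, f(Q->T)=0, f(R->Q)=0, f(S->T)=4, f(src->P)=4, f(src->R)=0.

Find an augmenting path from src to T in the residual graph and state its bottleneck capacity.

src->R->Q->T, bottleneck 1

Residual along src->R->Q->T: src->R: 1, R->Q: 3, Q->T: 3.
Bottleneck = min = 1.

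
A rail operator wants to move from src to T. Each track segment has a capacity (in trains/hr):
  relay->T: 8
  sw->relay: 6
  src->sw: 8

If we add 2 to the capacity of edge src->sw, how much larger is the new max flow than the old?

Original max flow = 6.
Edge src->sw does not cross the min cut (source side {src, sw}), so extra capacity there cannot help.
New max flow = 6. Increase = 0.

0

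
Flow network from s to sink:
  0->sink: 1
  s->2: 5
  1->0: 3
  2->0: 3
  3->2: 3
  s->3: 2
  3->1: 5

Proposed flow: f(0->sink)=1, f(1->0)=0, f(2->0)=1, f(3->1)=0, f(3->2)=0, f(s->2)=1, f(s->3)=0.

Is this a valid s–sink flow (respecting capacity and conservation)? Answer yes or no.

Yes

Every edge has 0 ≤ f(e) ≤ cap(e).
At each intermediate node, inflow equals outflow.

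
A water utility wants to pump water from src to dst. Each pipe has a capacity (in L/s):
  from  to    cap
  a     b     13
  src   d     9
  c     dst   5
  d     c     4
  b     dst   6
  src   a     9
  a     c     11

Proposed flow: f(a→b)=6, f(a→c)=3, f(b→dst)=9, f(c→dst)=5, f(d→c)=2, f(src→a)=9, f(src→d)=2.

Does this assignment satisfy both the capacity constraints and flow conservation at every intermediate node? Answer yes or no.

Capacity violated on b→dst: flow 9 > capacity 6.

No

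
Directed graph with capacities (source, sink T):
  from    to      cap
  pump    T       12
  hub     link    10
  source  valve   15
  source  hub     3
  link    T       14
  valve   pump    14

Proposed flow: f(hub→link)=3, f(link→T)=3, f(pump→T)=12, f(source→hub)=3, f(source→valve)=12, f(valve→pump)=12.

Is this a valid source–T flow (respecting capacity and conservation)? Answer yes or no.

Yes

Every edge has 0 ≤ f(e) ≤ cap(e).
At each intermediate node, inflow equals outflow.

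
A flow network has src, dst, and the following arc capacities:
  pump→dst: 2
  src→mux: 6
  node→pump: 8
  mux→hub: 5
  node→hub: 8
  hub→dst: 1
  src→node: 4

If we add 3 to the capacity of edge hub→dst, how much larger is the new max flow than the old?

3

Original max flow = 3.
After raising cap(hub→dst), augmenting paths through that edge carry 3 more units.
New max flow = 6. Increase = 3.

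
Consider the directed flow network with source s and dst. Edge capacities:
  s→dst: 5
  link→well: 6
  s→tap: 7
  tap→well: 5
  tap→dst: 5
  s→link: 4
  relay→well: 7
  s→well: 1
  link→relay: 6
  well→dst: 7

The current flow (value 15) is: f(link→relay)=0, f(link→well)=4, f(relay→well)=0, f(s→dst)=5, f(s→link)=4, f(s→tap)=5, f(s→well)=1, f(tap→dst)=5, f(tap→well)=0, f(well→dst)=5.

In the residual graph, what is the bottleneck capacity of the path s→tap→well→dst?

2

Residual capacities along the path: s→tap: 2, tap→well: 5, well→dst: 2.
Minimum is 2.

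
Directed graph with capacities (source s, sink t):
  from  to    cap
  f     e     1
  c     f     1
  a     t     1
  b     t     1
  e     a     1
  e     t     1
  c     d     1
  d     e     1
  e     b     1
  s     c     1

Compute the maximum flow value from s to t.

Augment s->c->d->e->t: bottleneck 1. Total 1.
No augmenting path remains in the residual graph.

1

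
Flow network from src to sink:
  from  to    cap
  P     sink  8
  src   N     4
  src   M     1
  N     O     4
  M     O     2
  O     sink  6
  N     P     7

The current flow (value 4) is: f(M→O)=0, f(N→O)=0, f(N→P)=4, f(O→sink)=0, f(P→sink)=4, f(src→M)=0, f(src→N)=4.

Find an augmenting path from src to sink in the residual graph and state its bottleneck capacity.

src→M→O→sink, bottleneck 1

Residual along src→M→O→sink: src→M: 1, M→O: 2, O→sink: 6.
Bottleneck = min = 1.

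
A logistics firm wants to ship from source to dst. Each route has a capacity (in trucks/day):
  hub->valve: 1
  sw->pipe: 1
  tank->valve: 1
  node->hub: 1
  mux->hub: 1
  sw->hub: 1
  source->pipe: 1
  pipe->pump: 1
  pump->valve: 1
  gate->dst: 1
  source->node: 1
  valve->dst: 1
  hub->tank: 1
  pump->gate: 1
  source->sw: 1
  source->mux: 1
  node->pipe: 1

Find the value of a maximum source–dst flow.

Augment source->mux->hub->valve->dst: bottleneck 1. Total 1.
Augment source->pipe->pump->gate->dst: bottleneck 1. Total 2.
No augmenting path remains in the residual graph.

2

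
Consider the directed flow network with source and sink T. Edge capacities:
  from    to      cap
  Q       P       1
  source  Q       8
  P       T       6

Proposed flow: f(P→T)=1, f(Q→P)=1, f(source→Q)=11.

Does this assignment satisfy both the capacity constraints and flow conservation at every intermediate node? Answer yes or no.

No

Capacity violated on source→Q: flow 11 > capacity 8.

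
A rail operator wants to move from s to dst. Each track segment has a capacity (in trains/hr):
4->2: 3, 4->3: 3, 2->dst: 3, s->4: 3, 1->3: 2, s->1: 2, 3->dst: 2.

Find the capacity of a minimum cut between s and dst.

5

Max flow = 5 (via 2 augmenting paths).
In the residual at optimum, the set reachable from s is {s}.
Cut edges: s->4 (cap 3), s->1 (cap 2). Sum = 5.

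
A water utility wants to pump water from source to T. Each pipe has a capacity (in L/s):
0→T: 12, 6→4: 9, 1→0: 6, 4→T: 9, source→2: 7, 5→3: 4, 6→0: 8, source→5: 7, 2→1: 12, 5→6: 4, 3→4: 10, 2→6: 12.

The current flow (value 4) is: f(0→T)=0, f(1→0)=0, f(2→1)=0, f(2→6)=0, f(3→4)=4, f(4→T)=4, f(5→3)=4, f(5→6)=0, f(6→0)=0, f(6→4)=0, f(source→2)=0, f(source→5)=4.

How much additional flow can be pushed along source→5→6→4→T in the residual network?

Residual capacities along the path: source→5: 3, 5→6: 4, 6→4: 9, 4→T: 5.
Minimum is 3.

3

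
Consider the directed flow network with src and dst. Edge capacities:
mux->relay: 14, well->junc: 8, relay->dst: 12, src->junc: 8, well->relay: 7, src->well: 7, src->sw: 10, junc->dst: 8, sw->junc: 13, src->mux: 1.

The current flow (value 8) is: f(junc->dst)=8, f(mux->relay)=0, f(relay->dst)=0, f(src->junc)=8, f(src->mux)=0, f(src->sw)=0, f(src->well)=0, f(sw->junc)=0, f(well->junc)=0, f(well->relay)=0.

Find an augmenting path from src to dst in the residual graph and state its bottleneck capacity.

src->mux->relay->dst, bottleneck 1

Residual along src->mux->relay->dst: src->mux: 1, mux->relay: 14, relay->dst: 12.
Bottleneck = min = 1.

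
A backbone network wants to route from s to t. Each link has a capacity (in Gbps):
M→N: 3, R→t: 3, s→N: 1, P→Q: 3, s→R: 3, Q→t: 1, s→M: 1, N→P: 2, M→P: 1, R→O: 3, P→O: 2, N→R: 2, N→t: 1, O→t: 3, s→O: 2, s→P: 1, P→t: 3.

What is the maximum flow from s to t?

Augment s→N→t: bottleneck 1. Total 1.
Augment s→P→t: bottleneck 1. Total 2.
Augment s→R→t: bottleneck 3. Total 5.
Augment s→O→t: bottleneck 2. Total 7.
Augment s→M→P→t: bottleneck 1. Total 8.
No augmenting path remains in the residual graph.

8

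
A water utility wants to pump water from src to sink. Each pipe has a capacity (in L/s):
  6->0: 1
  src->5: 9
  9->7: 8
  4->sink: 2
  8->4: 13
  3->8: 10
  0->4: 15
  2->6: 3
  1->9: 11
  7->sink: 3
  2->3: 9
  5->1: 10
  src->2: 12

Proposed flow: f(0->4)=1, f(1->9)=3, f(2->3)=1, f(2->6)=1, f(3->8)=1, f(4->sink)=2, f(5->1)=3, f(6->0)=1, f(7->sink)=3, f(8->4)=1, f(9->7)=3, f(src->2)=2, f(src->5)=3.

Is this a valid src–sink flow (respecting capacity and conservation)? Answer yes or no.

Every edge has 0 ≤ f(e) ≤ cap(e).
At each intermediate node, inflow equals outflow.

Yes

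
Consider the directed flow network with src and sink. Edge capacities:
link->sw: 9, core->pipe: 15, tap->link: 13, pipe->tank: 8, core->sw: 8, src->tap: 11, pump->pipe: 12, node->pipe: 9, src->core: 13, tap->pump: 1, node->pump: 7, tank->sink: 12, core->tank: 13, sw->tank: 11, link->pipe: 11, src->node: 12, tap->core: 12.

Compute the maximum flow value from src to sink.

Augment src->core->tank->sink: bottleneck 12. Total 12.
No augmenting path remains in the residual graph.

12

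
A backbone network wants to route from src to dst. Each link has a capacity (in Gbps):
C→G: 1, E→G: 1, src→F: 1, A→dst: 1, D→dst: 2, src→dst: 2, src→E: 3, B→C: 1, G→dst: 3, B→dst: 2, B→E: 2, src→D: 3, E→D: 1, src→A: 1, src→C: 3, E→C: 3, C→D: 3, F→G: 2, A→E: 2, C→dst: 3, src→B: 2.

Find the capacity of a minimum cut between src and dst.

13

Max flow = 13 (via 8 augmenting paths).
In the residual at optimum, the set reachable from src is {C, D, E, src}.
Cut edges: src→B (cap 2), src→A (cap 1), src→F (cap 1), src→dst (cap 2), E→G (cap 1), C→G (cap 1), C→dst (cap 3), D→dst (cap 2). Sum = 13.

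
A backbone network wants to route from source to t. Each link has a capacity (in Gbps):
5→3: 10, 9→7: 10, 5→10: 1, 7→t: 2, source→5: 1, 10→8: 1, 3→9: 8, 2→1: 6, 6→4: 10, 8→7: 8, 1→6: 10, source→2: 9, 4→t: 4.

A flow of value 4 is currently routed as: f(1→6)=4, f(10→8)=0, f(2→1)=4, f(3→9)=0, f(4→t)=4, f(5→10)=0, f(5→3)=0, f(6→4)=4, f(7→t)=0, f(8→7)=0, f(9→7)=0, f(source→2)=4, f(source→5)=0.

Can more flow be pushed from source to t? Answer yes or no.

Residual path source→5→10→8→7→t has bottleneck 1 > 0.
Pushing 1 along it raises the flow to 5, so the given flow is not maximum.

Yes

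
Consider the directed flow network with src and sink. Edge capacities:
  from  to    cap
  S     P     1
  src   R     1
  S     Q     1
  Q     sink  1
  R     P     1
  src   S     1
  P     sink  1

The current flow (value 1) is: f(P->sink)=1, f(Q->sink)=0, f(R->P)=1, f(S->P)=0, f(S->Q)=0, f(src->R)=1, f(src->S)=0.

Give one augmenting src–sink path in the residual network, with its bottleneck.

Residual along src->S->Q->sink: src->S: 1, S->Q: 1, Q->sink: 1.
Bottleneck = min = 1.

src->S->Q->sink, bottleneck 1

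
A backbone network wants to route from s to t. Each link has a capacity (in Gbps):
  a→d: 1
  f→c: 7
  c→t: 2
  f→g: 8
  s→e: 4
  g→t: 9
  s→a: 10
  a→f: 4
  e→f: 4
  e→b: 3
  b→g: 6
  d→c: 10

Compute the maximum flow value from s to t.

9

Augment s→e→b→g→t: bottleneck 3. Total 3.
Augment s→e→f→g→t: bottleneck 1. Total 4.
Augment s→a→f→g→t: bottleneck 4. Total 8.
Augment s→a→d→c→t: bottleneck 1. Total 9.
No augmenting path remains in the residual graph.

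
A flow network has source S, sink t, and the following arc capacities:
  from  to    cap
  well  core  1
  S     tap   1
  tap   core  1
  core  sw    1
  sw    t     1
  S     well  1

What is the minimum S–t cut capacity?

Max flow = 1 (via 1 augmenting path).
In the residual at optimum, the set reachable from S is {S, core, tap, well}.
Cut edges: core->sw (cap 1). Sum = 1.

1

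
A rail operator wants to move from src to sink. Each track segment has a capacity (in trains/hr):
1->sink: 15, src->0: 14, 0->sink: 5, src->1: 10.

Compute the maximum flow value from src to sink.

15

Augment src->0->sink: bottleneck 5. Total 5.
Augment src->1->sink: bottleneck 10. Total 15.
No augmenting path remains in the residual graph.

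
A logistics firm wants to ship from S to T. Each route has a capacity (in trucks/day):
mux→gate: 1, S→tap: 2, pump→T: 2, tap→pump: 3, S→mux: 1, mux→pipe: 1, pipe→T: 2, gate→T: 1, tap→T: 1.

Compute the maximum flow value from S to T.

3

Augment S→tap→T: bottleneck 1. Total 1.
Augment S→tap→pump→T: bottleneck 1. Total 2.
Augment S→mux→gate→T: bottleneck 1. Total 3.
No augmenting path remains in the residual graph.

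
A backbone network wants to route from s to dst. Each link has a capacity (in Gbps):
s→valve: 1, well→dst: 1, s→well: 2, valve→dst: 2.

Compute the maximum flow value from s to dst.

Augment s→valve→dst: bottleneck 1. Total 1.
Augment s→well→dst: bottleneck 1. Total 2.
No augmenting path remains in the residual graph.

2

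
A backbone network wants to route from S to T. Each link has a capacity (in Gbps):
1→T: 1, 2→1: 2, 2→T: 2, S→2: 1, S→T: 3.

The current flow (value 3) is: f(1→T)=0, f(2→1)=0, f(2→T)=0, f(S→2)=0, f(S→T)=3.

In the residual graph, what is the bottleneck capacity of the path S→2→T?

1

Residual capacities along the path: S→2: 1, 2→T: 2.
Minimum is 1.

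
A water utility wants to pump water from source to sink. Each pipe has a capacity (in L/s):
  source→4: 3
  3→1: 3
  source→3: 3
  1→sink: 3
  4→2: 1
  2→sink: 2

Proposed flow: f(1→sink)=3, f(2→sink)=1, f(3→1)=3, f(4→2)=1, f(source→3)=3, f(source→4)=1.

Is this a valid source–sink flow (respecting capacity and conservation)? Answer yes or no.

Every edge has 0 ≤ f(e) ≤ cap(e).
At each intermediate node, inflow equals outflow.

Yes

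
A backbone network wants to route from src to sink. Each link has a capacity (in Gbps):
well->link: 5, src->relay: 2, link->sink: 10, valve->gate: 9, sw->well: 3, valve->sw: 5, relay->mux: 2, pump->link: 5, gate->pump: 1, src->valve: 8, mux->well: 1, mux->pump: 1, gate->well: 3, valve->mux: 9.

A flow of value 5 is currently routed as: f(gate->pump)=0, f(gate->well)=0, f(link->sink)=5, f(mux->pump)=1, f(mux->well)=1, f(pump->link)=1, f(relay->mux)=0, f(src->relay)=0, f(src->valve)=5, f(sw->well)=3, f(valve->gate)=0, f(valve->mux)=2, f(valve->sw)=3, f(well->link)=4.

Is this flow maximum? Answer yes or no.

Residual path src->valve->gate->pump->link->sink has bottleneck 1 > 0.
Pushing 1 along it raises the flow to 6, so the given flow is not maximum.

No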